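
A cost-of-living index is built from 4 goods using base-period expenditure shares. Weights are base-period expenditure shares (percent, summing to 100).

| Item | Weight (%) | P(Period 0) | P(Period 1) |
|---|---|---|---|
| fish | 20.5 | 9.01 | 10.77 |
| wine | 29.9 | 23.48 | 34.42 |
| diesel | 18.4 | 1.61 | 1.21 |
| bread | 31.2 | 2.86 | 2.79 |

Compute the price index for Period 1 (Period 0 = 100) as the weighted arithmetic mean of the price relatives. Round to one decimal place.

fish: 20.5 × (10.77/9.01) = 20.5 × 1.195339 = 24.5044
wine: 29.9 × (34.42/23.48) = 29.9 × 1.465928 = 43.8313
diesel: 18.4 × (1.21/1.61) = 18.4 × 0.751553 = 13.8286
bread: 31.2 × (2.79/2.86) = 31.2 × 0.975524 = 30.4364
Index = Σ wᵢ·(p₁ᵢ/p₀ᵢ) = 24.5044 + 43.8313 + 13.8286 + 30.4364 = 112.6006

112.6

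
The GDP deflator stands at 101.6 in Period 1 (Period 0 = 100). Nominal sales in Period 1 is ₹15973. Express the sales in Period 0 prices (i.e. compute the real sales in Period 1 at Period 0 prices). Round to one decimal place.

Real = Nominal ÷ (Index/100) = 15973 ÷ (101.6/100)
     = 15973 ÷ 1.016 = 15721.4567

15721.5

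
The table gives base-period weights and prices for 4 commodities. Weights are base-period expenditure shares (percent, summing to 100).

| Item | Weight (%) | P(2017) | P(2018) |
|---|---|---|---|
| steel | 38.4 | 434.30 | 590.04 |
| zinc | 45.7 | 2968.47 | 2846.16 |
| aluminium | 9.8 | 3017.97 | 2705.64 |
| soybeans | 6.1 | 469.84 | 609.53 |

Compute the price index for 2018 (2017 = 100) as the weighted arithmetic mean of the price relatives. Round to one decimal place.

112.7

steel: 38.4 × (590.04/434.30) = 38.4 × 1.358600 = 52.1702
zinc: 45.7 × (2846.16/2968.47) = 45.7 × 0.958797 = 43.8170
aluminium: 9.8 × (2705.64/3017.97) = 9.8 × 0.896510 = 8.7858
soybeans: 6.1 × (609.53/469.84) = 6.1 × 1.297314 = 7.9136
Index = Σ wᵢ·(p₁ᵢ/p₀ᵢ) = 52.1702 + 43.8170 + 8.7858 + 7.9136 = 112.6867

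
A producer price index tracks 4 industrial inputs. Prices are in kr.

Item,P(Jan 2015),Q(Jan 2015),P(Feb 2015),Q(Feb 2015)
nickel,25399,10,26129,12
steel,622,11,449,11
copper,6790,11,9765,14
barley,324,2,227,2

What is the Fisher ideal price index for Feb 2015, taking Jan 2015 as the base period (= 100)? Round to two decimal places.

Laspeyres component (base-period weights):
ΣP(Feb 2015)Q(Jan 2015) = 26129×10 + 449×11 + 9765×11 + 227×2 = 261290 + 4939 + 107415 + 454 = 374098
ΣP(Jan 2015)Q(Jan 2015) = 25399×10 + 622×11 + 6790×11 + 324×2 = 253990 + 6842 + 74690 + 648 = 336170
L = 374098 / 336170 × 100 = 111.2824
Paasche component (current-period weights):
ΣP(Feb 2015)Q(Feb 2015) = 26129×12 + 449×11 + 9765×14 + 227×2 = 313548 + 4939 + 136710 + 454 = 455651
ΣP(Jan 2015)Q(Feb 2015) = 25399×12 + 622×11 + 6790×14 + 324×2 = 304788 + 6842 + 95060 + 648 = 407338
P = 455651 / 407338 × 100 = 111.8607
Fisher = √(L × P) = √(111.2824 × 111.8607) = 111.5712

111.57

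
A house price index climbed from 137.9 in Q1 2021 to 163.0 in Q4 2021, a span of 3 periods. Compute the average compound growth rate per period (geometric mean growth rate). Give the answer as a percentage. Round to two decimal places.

5.73%

Growth factor = (163.0/137.9)^(1/3) = (1.182016)^(1/3) = 1.057323
Growth rate = 1.057323 − 1 = 0.057323 = 5.7323%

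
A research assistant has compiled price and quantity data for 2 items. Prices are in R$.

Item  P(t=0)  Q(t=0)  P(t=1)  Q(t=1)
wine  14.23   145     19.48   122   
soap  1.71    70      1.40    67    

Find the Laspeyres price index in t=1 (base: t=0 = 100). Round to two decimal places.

Laspeyres price index uses base-period quantities as weights.
ΣP(t=1)·Q(t=0) = 19.48×145 + 1.40×70 = 2824.6 + 98 = 2922.6
ΣP(t=0)·Q(t=0) = 14.23×145 + 1.71×70 = 2063.35 + 119.7 = 2183.05
Index = 2922.6 / 2183.05 × 100 = 133.8769

133.88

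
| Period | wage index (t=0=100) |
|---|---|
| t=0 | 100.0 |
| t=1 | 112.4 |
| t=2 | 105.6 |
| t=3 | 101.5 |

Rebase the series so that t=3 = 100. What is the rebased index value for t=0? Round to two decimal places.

Rebased(t=0) = 100.0 / 101.5 × 100 = 98.5222

98.52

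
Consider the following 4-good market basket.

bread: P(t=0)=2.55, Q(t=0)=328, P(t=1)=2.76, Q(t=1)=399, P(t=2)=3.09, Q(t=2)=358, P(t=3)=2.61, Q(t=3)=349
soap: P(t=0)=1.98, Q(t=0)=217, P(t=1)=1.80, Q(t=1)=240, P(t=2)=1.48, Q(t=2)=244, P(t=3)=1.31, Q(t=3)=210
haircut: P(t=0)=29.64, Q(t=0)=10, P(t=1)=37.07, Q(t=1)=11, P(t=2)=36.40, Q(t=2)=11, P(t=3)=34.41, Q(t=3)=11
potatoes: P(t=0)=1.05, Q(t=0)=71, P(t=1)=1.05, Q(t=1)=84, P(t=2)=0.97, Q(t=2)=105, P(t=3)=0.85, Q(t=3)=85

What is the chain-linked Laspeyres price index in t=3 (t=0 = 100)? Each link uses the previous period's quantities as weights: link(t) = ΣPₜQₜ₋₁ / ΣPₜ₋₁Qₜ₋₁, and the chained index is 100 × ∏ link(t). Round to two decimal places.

94.85

Link t=0→t=1:
ΣP(t=1)Q(t=0) = 2.76×328 + 1.80×217 + 37.07×10 + 1.05×71 = 905.28 + 390.6 + 370.7 + 74.55 = 1741.13
ΣP(t=0)Q(t=0) = 2.55×328 + 1.98×217 + 29.64×10 + 1.05×71 = 836.4 + 429.66 + 296.4 + 74.55 = 1637.01
link = 1741.13/1637.01 = 1.063604
Link t=1→t=2:
ΣP(t=2)Q(t=1) = 3.09×399 + 1.48×240 + 36.40×11 + 0.97×84 = 1232.91 + 355.2 + 400.4 + 81.48 = 2069.99
ΣP(t=1)Q(t=1) = 2.76×399 + 1.80×240 + 37.07×11 + 1.05×84 = 1101.24 + 432 + 407.77 + 88.2 = 2029.21
link = 2069.99/2029.21 = 1.020096
Link t=2→t=3:
ΣP(t=3)Q(t=2) = 2.61×358 + 1.31×244 + 34.41×11 + 0.85×105 = 934.38 + 319.64 + 378.51 + 89.25 = 1721.78
ΣP(t=2)Q(t=2) = 3.09×358 + 1.48×244 + 36.40×11 + 0.97×105 = 1106.22 + 361.12 + 400.4 + 101.85 = 1969.59
link = 1721.78/1969.59 = 0.874182
Chained index = 100 × 1.063604 × 1.020096 × 0.874182 = 94.8469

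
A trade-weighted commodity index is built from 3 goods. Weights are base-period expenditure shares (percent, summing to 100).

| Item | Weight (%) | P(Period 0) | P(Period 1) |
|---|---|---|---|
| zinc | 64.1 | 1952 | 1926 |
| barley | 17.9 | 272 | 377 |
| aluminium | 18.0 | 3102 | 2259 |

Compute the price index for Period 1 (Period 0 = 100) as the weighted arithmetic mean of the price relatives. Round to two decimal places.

zinc: 64.1 × (1926/1952) = 64.1 × 0.986680 = 63.2462
barley: 17.9 × (377/272) = 17.9 × 1.386029 = 24.8099
aluminium: 18.0 × (2259/3102) = 18.0 × 0.728240 = 13.1083
Index = Σ wᵢ·(p₁ᵢ/p₀ᵢ) = 63.2462 + 24.8099 + 13.1083 = 101.1645

101.16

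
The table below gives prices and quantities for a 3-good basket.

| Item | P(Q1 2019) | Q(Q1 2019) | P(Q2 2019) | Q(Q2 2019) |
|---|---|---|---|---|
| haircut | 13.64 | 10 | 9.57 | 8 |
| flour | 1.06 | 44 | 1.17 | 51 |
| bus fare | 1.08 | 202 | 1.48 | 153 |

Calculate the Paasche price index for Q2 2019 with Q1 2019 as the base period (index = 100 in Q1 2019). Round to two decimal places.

Paasche price index uses current-period quantities as weights.
ΣP(Q2 2019)·Q(Q2 2019) = 9.57×8 + 1.17×51 + 1.48×153 = 76.56 + 59.67 + 226.44 = 362.67
ΣP(Q1 2019)·Q(Q2 2019) = 13.64×8 + 1.06×51 + 1.08×153 = 109.12 + 54.06 + 165.24 = 328.42
Index = 362.67 / 328.42 × 100 = 110.4287

110.43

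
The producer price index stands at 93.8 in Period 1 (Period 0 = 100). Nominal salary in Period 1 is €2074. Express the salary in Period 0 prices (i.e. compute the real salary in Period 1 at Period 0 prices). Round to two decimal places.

2211.09

Real = Nominal ÷ (Index/100) = 2074 ÷ (93.8/100)
     = 2074 ÷ 0.938 = 2211.0874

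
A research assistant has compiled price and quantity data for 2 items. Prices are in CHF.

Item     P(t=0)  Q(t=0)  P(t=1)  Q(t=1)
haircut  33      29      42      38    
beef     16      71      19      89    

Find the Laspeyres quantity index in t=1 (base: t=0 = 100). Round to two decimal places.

Laspeyres quantity index uses base-period prices as weights.
ΣP(t=0)·Q(t=1) = 33×38 + 16×89 = 1254 + 1424 = 2678
ΣP(t=0)·Q(t=0) = 33×29 + 16×71 = 957 + 1136 = 2093
Index = 2678 / 2093 × 100 = 127.9503

127.95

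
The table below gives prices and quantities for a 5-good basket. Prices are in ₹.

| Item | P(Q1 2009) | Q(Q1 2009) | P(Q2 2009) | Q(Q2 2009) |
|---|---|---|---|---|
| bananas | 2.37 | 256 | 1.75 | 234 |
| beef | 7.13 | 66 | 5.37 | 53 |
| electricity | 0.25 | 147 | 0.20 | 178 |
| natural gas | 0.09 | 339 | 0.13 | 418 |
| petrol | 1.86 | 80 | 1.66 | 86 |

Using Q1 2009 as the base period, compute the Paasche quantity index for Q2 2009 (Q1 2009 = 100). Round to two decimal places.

Paasche quantity index uses current-period prices as weights.
ΣP(Q2 2009)·Q(Q2 2009) = 1.75×234 + 5.37×53 + 0.20×178 + 0.13×418 + 1.66×86 = 409.5 + 284.61 + 35.6 + 54.34 + 142.76 = 926.81
ΣP(Q2 2009)·Q(Q1 2009) = 1.75×256 + 5.37×66 + 0.20×147 + 0.13×339 + 1.66×80 = 448 + 354.42 + 29.4 + 44.07 + 132.8 = 1008.69
Index = 926.81 / 1008.69 × 100 = 91.8825

91.88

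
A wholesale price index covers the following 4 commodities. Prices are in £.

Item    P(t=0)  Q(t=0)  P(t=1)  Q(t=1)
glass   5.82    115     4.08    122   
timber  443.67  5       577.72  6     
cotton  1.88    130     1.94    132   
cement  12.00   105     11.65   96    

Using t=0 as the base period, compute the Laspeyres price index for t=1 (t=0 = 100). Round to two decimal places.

110.05

Laspeyres price index uses base-period quantities as weights.
ΣP(t=1)·Q(t=0) = 4.08×115 + 577.72×5 + 1.94×130 + 11.65×105 = 469.2 + 2888.6 + 252.2 + 1223.25 = 4833.25
ΣP(t=0)·Q(t=0) = 5.82×115 + 443.67×5 + 1.88×130 + 12.00×105 = 669.3 + 2218.35 + 244.4 + 1260 = 4392.05
Index = 4833.25 / 4392.05 × 100 = 110.0454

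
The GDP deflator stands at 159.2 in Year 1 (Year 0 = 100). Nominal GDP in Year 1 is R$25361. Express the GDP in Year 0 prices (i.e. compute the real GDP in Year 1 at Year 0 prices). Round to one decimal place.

Real = Nominal ÷ (Index/100) = 25361 ÷ (159.2/100)
     = 25361 ÷ 1.592 = 15930.2764

15930.3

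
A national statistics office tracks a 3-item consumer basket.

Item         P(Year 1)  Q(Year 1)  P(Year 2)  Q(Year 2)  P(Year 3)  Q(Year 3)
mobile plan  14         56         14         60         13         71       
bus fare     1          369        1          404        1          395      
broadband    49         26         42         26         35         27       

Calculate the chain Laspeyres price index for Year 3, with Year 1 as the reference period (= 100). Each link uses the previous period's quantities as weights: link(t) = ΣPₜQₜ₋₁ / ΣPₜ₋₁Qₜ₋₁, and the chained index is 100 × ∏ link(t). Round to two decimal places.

Link Year 1→Year 2:
ΣP(Year 2)Q(Year 1) = 14×56 + 1×369 + 42×26 = 784 + 369 + 1092 = 2245
ΣP(Year 1)Q(Year 1) = 14×56 + 1×369 + 49×26 = 784 + 369 + 1274 = 2427
link = 2245/2427 = 0.925010
Link Year 2→Year 3:
ΣP(Year 3)Q(Year 2) = 13×60 + 1×404 + 35×26 = 780 + 404 + 910 = 2094
ΣP(Year 2)Q(Year 2) = 14×60 + 1×404 + 42×26 = 840 + 404 + 1092 = 2336
link = 2094/2336 = 0.896404
Chained index = 100 × 0.925010 × 0.896404 = 82.9183

82.92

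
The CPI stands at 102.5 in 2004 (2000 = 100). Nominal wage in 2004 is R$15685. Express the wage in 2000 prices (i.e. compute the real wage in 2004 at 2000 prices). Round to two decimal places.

Real = Nominal ÷ (Index/100) = 15685 ÷ (102.5/100)
     = 15685 ÷ 1.025 = 15302.4390

15302.44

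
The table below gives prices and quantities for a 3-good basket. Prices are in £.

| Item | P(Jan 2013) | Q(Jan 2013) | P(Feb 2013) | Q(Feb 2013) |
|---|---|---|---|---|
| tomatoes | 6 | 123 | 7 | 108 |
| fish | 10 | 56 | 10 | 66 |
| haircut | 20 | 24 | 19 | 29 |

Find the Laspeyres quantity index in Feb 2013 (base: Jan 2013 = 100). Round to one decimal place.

106.2

Laspeyres quantity index uses base-period prices as weights.
ΣP(Jan 2013)·Q(Feb 2013) = 6×108 + 10×66 + 20×29 = 648 + 660 + 580 = 1888
ΣP(Jan 2013)·Q(Jan 2013) = 6×123 + 10×56 + 20×24 = 738 + 560 + 480 = 1778
Index = 1888 / 1778 × 100 = 106.1867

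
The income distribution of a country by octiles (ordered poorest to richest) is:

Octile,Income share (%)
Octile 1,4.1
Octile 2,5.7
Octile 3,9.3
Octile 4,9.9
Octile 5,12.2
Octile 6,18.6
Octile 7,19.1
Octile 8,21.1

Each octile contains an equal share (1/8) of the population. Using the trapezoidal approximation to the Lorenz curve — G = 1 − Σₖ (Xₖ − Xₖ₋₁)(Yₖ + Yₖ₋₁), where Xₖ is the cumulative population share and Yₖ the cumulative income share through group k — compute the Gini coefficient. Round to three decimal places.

0.270

Cumulative income shares Yₖ: 0.0410, 0.0980, 0.1910, 0.2900, 0.4120, 0.5980, 0.7890, 1.0000
Σ (Xₖ−Xₖ₋₁)(Yₖ+Yₖ₋₁) = (1/8)(0.0410+0.0000) + (1/8)(0.0980+0.0410) + (1/8)(0.1910+0.0980) + (1/8)(0.2900+0.1910) + (1/8)(0.4120+0.2900) + (1/8)(0.5980+0.4120) + (1/8)(0.7890+0.5980) + (1/8)(1.0000+0.7890)
  = 0.0051 + 0.0174 + 0.0361 + 0.0601 + 0.0878 + 0.1263 + 0.1734 + 0.2236 = 0.7298
G = 1 − 0.7298 = 0.2702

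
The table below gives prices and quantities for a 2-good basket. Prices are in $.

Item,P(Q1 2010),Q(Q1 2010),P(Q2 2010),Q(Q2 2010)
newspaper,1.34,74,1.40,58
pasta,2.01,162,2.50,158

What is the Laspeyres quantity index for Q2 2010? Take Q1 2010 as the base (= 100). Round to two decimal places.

Laspeyres quantity index uses base-period prices as weights.
ΣP(Q1 2010)·Q(Q2 2010) = 1.34×58 + 2.01×158 = 77.72 + 317.58 = 395.3
ΣP(Q1 2010)·Q(Q1 2010) = 1.34×74 + 2.01×162 = 99.16 + 325.62 = 424.78
Index = 395.3 / 424.78 × 100 = 93.0599

93.06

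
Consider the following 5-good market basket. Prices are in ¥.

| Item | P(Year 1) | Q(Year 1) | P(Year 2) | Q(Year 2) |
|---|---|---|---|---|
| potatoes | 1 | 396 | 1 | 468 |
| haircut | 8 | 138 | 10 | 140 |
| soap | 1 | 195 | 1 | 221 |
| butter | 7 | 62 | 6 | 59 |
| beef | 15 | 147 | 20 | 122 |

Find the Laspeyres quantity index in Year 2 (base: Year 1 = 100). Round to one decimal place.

93.5

Laspeyres quantity index uses base-period prices as weights.
ΣP(Year 1)·Q(Year 2) = 1×468 + 8×140 + 1×221 + 7×59 + 15×122 = 468 + 1120 + 221 + 413 + 1830 = 4052
ΣP(Year 1)·Q(Year 1) = 1×396 + 8×138 + 1×195 + 7×62 + 15×147 = 396 + 1104 + 195 + 434 + 2205 = 4334
Index = 4052 / 4334 × 100 = 93.4933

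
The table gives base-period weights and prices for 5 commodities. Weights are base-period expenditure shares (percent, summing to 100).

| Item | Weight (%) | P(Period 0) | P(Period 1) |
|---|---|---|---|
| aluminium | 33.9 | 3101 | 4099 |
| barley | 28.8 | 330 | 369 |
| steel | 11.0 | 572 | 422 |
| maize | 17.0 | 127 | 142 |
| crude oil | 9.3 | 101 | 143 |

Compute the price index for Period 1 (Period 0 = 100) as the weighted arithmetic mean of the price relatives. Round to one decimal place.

117.3

aluminium: 33.9 × (4099/3101) = 33.9 × 1.321832 = 44.8101
barley: 28.8 × (369/330) = 28.8 × 1.118182 = 32.2036
steel: 11.0 × (422/572) = 11.0 × 0.737762 = 8.1154
maize: 17.0 × (142/127) = 17.0 × 1.118110 = 19.0079
crude oil: 9.3 × (143/101) = 9.3 × 1.415842 = 13.1673
Index = Σ wᵢ·(p₁ᵢ/p₀ᵢ) = 44.8101 + 32.2036 + 8.1154 + 19.0079 + 13.1673 = 117.3043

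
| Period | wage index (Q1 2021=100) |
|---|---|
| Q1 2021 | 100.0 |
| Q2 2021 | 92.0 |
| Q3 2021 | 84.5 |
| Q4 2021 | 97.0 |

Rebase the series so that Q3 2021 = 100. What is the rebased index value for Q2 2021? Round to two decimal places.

Rebased(Q2 2021) = 92.0 / 84.5 × 100 = 108.8757

108.88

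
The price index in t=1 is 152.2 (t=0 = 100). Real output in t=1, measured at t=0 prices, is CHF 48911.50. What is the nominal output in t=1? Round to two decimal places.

74443.30

Nominal = Real × (Index/100) = 48911.50 × (152.2/100)
        = 48911.50 × 1.522 = 74443.3030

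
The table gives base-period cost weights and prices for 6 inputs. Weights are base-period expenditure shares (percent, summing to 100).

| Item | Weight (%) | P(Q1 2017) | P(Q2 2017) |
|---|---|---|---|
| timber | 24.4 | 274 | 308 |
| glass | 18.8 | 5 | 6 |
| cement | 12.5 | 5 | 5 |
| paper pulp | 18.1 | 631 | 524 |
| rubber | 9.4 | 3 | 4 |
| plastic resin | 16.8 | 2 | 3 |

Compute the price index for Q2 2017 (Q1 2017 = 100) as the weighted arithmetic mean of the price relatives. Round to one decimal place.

115.3

timber: 24.4 × (308/274) = 24.4 × 1.124088 = 27.4277
glass: 18.8 × (6/5) = 18.8 × 1.200000 = 22.5600
cement: 12.5 × (5/5) = 12.5 × 1.000000 = 12.5000
paper pulp: 18.1 × (524/631) = 18.1 × 0.830428 = 15.0307
rubber: 9.4 × (4/3) = 9.4 × 1.333333 = 12.5333
plastic resin: 16.8 × (3/2) = 16.8 × 1.500000 = 25.2000
Index = Σ wᵢ·(p₁ᵢ/p₀ᵢ) = 27.4277 + 22.5600 + 12.5000 + 15.0307 + 12.5333 + 25.2000 = 115.2518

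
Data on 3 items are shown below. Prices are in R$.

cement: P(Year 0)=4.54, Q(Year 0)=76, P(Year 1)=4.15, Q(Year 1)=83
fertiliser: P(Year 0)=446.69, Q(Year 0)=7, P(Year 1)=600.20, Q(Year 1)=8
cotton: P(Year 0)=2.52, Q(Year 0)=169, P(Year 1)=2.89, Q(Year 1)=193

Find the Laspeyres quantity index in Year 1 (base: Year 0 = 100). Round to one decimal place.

Laspeyres quantity index uses base-period prices as weights.
ΣP(Year 0)·Q(Year 1) = 4.54×83 + 446.69×8 + 2.52×193 = 376.82 + 3573.52 + 486.36 = 4436.7
ΣP(Year 0)·Q(Year 0) = 4.54×76 + 446.69×7 + 2.52×169 = 345.04 + 3126.83 + 425.88 = 3897.75
Index = 4436.7 / 3897.75 × 100 = 113.8272

113.8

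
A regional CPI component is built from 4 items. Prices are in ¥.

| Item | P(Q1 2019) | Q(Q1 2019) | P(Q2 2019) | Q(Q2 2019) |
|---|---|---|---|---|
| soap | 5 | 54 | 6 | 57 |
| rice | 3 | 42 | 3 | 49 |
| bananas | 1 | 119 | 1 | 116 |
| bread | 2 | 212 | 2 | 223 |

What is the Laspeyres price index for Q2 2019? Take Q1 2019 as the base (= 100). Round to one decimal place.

Laspeyres price index uses base-period quantities as weights.
ΣP(Q2 2019)·Q(Q1 2019) = 6×54 + 3×42 + 1×119 + 2×212 = 324 + 126 + 119 + 424 = 993
ΣP(Q1 2019)·Q(Q1 2019) = 5×54 + 3×42 + 1×119 + 2×212 = 270 + 126 + 119 + 424 = 939
Index = 993 / 939 × 100 = 105.7508

105.8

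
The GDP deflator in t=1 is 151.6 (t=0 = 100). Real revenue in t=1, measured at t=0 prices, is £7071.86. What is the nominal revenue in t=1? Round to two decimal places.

10720.94

Nominal = Real × (Index/100) = 7071.86 × (151.6/100)
        = 7071.86 × 1.516 = 10720.9398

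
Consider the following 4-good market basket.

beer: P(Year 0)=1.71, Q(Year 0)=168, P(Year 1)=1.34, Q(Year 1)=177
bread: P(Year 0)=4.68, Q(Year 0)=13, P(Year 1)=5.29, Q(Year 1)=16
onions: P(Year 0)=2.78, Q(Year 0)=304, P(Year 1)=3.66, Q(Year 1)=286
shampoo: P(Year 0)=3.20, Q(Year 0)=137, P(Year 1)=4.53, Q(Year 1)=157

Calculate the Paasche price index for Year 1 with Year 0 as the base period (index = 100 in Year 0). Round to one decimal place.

124.2

Paasche price index uses current-period quantities as weights.
ΣP(Year 1)·Q(Year 1) = 1.34×177 + 5.29×16 + 3.66×286 + 4.53×157 = 237.18 + 84.64 + 1046.76 + 711.21 = 2079.79
ΣP(Year 0)·Q(Year 1) = 1.71×177 + 4.68×16 + 2.78×286 + 3.20×157 = 302.67 + 74.88 + 795.08 + 502.4 = 1675.03
Index = 2079.79 / 1675.03 × 100 = 124.1643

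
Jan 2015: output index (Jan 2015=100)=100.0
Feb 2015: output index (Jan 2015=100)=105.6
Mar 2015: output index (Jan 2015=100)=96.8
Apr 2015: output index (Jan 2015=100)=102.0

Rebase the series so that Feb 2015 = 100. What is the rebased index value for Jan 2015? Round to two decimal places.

94.70

Rebased(Jan 2015) = 100.0 / 105.6 × 100 = 94.6970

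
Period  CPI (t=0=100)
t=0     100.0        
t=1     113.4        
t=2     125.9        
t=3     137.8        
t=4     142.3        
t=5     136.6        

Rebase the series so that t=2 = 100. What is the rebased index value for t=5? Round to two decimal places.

108.50

Rebased(t=5) = 136.6 / 125.9 × 100 = 108.4988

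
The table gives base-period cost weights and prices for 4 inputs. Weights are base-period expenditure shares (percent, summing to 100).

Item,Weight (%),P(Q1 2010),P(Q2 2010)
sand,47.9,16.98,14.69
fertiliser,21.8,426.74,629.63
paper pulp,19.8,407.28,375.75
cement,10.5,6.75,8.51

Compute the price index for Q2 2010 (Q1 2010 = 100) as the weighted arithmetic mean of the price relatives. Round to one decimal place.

sand: 47.9 × (14.69/16.98) = 47.9 × 0.865135 = 41.4400
fertiliser: 21.8 × (629.63/426.74) = 21.8 × 1.475442 = 32.1646
paper pulp: 19.8 × (375.75/407.28) = 19.8 × 0.922584 = 18.2672
cement: 10.5 × (8.51/6.75) = 10.5 × 1.260741 = 13.2378
Index = Σ wᵢ·(p₁ᵢ/p₀ᵢ) = 41.4400 + 32.1646 + 18.2672 + 13.2378 = 105.1096

105.1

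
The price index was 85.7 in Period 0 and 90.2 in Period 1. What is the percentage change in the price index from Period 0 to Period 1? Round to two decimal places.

Change = (90.2 − 85.7) / 85.7 × 100
       = 4.5 / 85.7 × 100 = 5.2509%

5.25%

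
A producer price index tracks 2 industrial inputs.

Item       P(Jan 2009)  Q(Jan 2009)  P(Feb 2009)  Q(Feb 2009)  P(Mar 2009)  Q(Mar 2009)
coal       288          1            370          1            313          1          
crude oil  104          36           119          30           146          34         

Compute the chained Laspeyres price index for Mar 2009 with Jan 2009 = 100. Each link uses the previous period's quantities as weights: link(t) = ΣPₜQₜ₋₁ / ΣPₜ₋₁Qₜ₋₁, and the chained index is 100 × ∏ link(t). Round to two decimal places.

137.49

Link Jan 2009→Feb 2009:
ΣP(Feb 2009)Q(Jan 2009) = 370×1 + 119×36 = 370 + 4284 = 4654
ΣP(Jan 2009)Q(Jan 2009) = 288×1 + 104×36 = 288 + 3744 = 4032
link = 4654/4032 = 1.154266
Link Feb 2009→Mar 2009:
ΣP(Mar 2009)Q(Feb 2009) = 313×1 + 146×30 = 313 + 4380 = 4693
ΣP(Feb 2009)Q(Feb 2009) = 370×1 + 119×30 = 370 + 3570 = 3940
link = 4693/3940 = 1.191117
Chained index = 100 × 1.154266 × 1.191117 = 137.4865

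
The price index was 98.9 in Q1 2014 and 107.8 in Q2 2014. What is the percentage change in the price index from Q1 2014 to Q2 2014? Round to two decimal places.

9.00%

Change = (107.8 − 98.9) / 98.9 × 100
       = 8.9 / 98.9 × 100 = 8.9990%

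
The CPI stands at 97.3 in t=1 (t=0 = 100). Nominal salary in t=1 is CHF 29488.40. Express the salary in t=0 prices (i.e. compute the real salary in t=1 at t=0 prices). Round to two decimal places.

30306.68

Real = Nominal ÷ (Index/100) = 29488.40 ÷ (97.3/100)
     = 29488.40 ÷ 0.973 = 30306.6804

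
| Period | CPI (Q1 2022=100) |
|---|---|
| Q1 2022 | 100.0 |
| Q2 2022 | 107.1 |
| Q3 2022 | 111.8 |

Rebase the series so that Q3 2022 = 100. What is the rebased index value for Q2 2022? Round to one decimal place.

95.8

Rebased(Q2 2022) = 107.1 / 111.8 × 100 = 95.7961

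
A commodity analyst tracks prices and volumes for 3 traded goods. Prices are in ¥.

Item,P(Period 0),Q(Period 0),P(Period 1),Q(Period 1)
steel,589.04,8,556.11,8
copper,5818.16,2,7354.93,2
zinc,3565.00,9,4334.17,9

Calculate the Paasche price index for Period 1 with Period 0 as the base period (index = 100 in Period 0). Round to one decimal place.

Paasche price index uses current-period quantities as weights.
ΣP(Period 1)·Q(Period 1) = 556.11×8 + 7354.93×2 + 4334.17×9 = 4448.88 + 14709.86 + 39007.53 = 58166.27
ΣP(Period 0)·Q(Period 1) = 589.04×8 + 5818.16×2 + 3565.00×9 = 4712.32 + 11636.32 + 32085 = 48433.64
Index = 58166.27 / 48433.64 × 100 = 120.0948

120.1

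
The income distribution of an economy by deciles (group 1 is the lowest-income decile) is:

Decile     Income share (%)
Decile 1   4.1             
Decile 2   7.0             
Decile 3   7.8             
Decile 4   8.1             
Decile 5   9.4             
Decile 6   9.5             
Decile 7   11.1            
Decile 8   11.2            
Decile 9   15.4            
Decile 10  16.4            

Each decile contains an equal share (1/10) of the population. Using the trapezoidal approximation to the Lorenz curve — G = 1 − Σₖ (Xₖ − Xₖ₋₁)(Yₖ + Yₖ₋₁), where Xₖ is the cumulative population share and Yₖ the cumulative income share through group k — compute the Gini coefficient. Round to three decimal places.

0.196

Cumulative income shares Yₖ: 0.0410, 0.1110, 0.1890, 0.2700, 0.3640, 0.4590, 0.5700, 0.6820, 0.8360, 1.0000
Σ (Xₖ−Xₖ₋₁)(Yₖ+Yₖ₋₁) = (1/10)(0.0410+0.0000) + (1/10)(0.1110+0.0410) + (1/10)(0.1890+0.1110) + (1/10)(0.2700+0.1890) + (1/10)(0.3640+0.2700) + (1/10)(0.4590+0.3640) + (1/10)(0.5700+0.4590) + (1/10)(0.6820+0.5700) + (1/10)(0.8360+0.6820) + (1/10)(1.0000+0.8360)
  = 0.0041 + 0.0152 + 0.0300 + 0.0459 + 0.0634 + 0.0823 + 0.1029 + 0.1252 + 0.1518 + 0.1836 = 0.8044
G = 1 − 0.8044 = 0.1956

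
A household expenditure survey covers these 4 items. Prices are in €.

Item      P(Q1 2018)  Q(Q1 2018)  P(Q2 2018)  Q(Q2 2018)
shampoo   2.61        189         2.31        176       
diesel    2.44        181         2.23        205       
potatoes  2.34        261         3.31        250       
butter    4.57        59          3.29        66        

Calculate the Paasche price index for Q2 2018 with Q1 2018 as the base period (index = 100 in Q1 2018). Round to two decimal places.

103.37

Paasche price index uses current-period quantities as weights.
ΣP(Q2 2018)·Q(Q2 2018) = 2.31×176 + 2.23×205 + 3.31×250 + 3.29×66 = 406.56 + 457.15 + 827.5 + 217.14 = 1908.35
ΣP(Q1 2018)·Q(Q2 2018) = 2.61×176 + 2.44×205 + 2.34×250 + 4.57×66 = 459.36 + 500.2 + 585 + 301.62 = 1846.18
Index = 1908.35 / 1846.18 × 100 = 103.3675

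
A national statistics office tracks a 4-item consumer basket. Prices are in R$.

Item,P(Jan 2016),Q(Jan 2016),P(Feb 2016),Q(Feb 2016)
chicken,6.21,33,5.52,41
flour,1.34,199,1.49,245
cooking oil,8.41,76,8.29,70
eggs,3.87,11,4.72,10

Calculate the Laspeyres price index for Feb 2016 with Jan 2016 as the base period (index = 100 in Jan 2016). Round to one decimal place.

Laspeyres price index uses base-period quantities as weights.
ΣP(Feb 2016)·Q(Jan 2016) = 5.52×33 + 1.49×199 + 8.29×76 + 4.72×11 = 182.16 + 296.51 + 630.04 + 51.92 = 1160.63
ΣP(Jan 2016)·Q(Jan 2016) = 6.21×33 + 1.34×199 + 8.41×76 + 3.87×11 = 204.93 + 266.66 + 639.16 + 42.57 = 1153.32
Index = 1160.63 / 1153.32 × 100 = 100.6338

100.6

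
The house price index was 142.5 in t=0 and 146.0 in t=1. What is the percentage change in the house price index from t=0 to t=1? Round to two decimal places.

2.46%

Change = (146.0 − 142.5) / 142.5 × 100
       = 3.5 / 142.5 × 100 = 2.4561%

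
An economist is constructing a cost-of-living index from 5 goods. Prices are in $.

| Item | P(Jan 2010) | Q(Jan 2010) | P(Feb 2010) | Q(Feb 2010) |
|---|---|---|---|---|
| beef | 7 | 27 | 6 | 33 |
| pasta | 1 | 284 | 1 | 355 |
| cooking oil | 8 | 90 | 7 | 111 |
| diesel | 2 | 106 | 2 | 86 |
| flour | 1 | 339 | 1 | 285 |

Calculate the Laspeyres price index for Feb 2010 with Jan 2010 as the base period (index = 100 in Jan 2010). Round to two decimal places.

93.29

Laspeyres price index uses base-period quantities as weights.
ΣP(Feb 2010)·Q(Jan 2010) = 6×27 + 1×284 + 7×90 + 2×106 + 1×339 = 162 + 284 + 630 + 212 + 339 = 1627
ΣP(Jan 2010)·Q(Jan 2010) = 7×27 + 1×284 + 8×90 + 2×106 + 1×339 = 189 + 284 + 720 + 212 + 339 = 1744
Index = 1627 / 1744 × 100 = 93.2913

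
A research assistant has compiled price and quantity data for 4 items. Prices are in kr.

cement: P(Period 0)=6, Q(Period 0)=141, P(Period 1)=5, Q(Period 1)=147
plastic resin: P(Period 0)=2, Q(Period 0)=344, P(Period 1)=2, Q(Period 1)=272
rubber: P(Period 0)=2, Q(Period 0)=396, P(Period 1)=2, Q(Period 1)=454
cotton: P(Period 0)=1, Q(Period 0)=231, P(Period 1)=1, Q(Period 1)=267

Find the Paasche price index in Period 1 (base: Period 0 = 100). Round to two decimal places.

Paasche price index uses current-period quantities as weights.
ΣP(Period 1)·Q(Period 1) = 5×147 + 2×272 + 2×454 + 1×267 = 735 + 544 + 908 + 267 = 2454
ΣP(Period 0)·Q(Period 1) = 6×147 + 2×272 + 2×454 + 1×267 = 882 + 544 + 908 + 267 = 2601
Index = 2454 / 2601 × 100 = 94.3483

94.35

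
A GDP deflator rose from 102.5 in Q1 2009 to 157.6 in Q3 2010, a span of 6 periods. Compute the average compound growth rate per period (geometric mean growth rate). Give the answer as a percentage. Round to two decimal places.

7.43%

Growth factor = (157.6/102.5)^(1/6) = (1.537561)^(1/6) = 1.074333
Growth rate = 1.074333 − 1 = 0.074333 = 7.4333%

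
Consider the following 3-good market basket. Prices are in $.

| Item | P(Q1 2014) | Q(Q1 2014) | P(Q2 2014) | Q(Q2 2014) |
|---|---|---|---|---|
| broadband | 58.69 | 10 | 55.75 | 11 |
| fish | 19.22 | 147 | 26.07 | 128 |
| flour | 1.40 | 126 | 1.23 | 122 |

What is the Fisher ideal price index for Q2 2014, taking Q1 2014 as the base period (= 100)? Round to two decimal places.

Laspeyres component (base-period weights):
ΣP(Q2 2014)Q(Q1 2014) = 55.75×10 + 26.07×147 + 1.23×126 = 557.5 + 3832.29 + 154.98 = 4544.77
ΣP(Q1 2014)Q(Q1 2014) = 58.69×10 + 19.22×147 + 1.40×126 = 586.9 + 2825.34 + 176.4 = 3588.64
L = 4544.77 / 3588.64 × 100 = 126.6432
Paasche component (current-period weights):
ΣP(Q2 2014)Q(Q2 2014) = 55.75×11 + 26.07×128 + 1.23×122 = 613.25 + 3336.96 + 150.06 = 4100.27
ΣP(Q1 2014)Q(Q2 2014) = 58.69×11 + 19.22×128 + 1.40×122 = 645.59 + 2460.16 + 170.8 = 3276.55
P = 4100.27 / 3276.55 × 100 = 125.1399
Fisher = √(L × P) = √(126.6432 × 125.1399) = 125.8893

125.89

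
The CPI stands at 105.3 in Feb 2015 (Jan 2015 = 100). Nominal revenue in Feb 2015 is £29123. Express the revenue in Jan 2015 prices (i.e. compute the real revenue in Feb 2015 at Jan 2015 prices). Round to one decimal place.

27657.2

Real = Nominal ÷ (Index/100) = 29123 ÷ (105.3/100)
     = 29123 ÷ 1.053 = 27657.1700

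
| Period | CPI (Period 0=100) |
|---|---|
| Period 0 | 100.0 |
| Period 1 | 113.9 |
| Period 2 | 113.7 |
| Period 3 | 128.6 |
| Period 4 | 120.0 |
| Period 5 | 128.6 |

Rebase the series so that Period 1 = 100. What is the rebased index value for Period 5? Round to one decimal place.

112.9

Rebased(Period 5) = 128.6 / 113.9 × 100 = 112.9061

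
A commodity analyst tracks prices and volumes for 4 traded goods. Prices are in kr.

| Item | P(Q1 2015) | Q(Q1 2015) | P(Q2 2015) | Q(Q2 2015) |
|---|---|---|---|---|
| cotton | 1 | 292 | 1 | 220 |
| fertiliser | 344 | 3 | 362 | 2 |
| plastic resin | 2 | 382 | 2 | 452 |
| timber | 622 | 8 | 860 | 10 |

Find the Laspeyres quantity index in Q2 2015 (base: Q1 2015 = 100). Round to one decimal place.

Laspeyres quantity index uses base-period prices as weights.
ΣP(Q1 2015)·Q(Q2 2015) = 1×220 + 344×2 + 2×452 + 622×10 = 220 + 688 + 904 + 6220 = 8032
ΣP(Q1 2015)·Q(Q1 2015) = 1×292 + 344×3 + 2×382 + 622×8 = 292 + 1032 + 764 + 4976 = 7064
Index = 8032 / 7064 × 100 = 113.7033

113.7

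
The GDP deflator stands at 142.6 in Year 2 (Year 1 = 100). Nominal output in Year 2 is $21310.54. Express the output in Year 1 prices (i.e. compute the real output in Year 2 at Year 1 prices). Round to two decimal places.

Real = Nominal ÷ (Index/100) = 21310.54 ÷ (142.6/100)
     = 21310.54 ÷ 1.426 = 14944.2777

14944.28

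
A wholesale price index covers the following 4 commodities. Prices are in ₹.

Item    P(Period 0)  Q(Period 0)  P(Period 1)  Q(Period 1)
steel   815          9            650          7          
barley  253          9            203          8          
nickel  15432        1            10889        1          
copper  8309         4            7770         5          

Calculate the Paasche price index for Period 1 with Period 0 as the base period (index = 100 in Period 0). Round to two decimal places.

86.41

Paasche price index uses current-period quantities as weights.
ΣP(Period 1)·Q(Period 1) = 650×7 + 203×8 + 10889×1 + 7770×5 = 4550 + 1624 + 10889 + 38850 = 55913
ΣP(Period 0)·Q(Period 1) = 815×7 + 253×8 + 15432×1 + 8309×5 = 5705 + 2024 + 15432 + 41545 = 64706
Index = 55913 / 64706 × 100 = 86.4108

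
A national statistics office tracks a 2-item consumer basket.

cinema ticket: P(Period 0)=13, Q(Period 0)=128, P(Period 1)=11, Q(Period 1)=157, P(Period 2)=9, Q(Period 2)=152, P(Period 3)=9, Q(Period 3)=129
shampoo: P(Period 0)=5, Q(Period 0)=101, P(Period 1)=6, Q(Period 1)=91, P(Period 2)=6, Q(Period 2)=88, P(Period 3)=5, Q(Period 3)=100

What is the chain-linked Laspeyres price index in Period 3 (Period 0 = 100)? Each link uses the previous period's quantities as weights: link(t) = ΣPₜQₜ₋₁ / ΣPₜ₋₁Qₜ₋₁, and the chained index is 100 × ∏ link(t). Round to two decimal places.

Link Period 0→Period 1:
ΣP(Period 1)Q(Period 0) = 11×128 + 6×101 = 1408 + 606 = 2014
ΣP(Period 0)Q(Period 0) = 13×128 + 5×101 = 1664 + 505 = 2169
link = 2014/2169 = 0.928538
Link Period 1→Period 2:
ΣP(Period 2)Q(Period 1) = 9×157 + 6×91 = 1413 + 546 = 1959
ΣP(Period 1)Q(Period 1) = 11×157 + 6×91 = 1727 + 546 = 2273
link = 1959/2273 = 0.861857
Link Period 2→Period 3:
ΣP(Period 3)Q(Period 2) = 9×152 + 5×88 = 1368 + 440 = 1808
ΣP(Period 2)Q(Period 2) = 9×152 + 6×88 = 1368 + 528 = 1896
link = 1808/1896 = 0.953586
Chained index = 100 × 0.928538 × 0.861857 × 0.953586 = 76.3124

76.31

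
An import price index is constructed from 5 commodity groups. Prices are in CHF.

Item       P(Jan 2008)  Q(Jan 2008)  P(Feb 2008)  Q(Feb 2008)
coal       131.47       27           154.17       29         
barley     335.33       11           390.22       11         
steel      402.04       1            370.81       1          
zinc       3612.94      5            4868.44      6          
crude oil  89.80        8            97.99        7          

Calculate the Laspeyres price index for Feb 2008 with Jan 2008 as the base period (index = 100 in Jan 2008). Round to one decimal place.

128.5

Laspeyres price index uses base-period quantities as weights.
ΣP(Feb 2008)·Q(Jan 2008) = 154.17×27 + 390.22×11 + 370.81×1 + 4868.44×5 + 97.99×8 = 4162.59 + 4292.42 + 370.81 + 24342.2 + 783.92 = 33951.94
ΣP(Jan 2008)·Q(Jan 2008) = 131.47×27 + 335.33×11 + 402.04×1 + 3612.94×5 + 89.80×8 = 3549.69 + 3688.63 + 402.04 + 18064.7 + 718.4 = 26423.46
Index = 33951.94 / 26423.46 × 100 = 128.4917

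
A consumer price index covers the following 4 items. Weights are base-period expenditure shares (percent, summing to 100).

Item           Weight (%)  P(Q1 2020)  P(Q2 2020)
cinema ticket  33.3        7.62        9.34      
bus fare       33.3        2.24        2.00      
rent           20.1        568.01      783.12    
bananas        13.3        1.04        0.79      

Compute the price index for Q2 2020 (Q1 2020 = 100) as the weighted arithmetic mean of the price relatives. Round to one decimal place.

108.4

cinema ticket: 33.3 × (9.34/7.62) = 33.3 × 1.225722 = 40.8165
bus fare: 33.3 × (2.00/2.24) = 33.3 × 0.892857 = 29.7321
rent: 20.1 × (783.12/568.01) = 20.1 × 1.378708 = 27.7120
bananas: 13.3 × (0.79/1.04) = 13.3 × 0.759615 = 10.1029
Index = Σ wᵢ·(p₁ᵢ/p₀ᵢ) = 40.8165 + 29.7321 + 27.7120 + 10.1029 = 108.3636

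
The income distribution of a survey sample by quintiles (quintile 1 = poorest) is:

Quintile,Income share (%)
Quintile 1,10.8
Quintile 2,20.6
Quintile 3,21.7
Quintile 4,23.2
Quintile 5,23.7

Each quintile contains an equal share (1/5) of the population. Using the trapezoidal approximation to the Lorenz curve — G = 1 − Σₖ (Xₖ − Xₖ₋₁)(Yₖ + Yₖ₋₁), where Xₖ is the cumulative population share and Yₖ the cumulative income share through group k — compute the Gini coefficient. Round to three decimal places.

Cumulative income shares Yₖ: 0.1080, 0.3140, 0.5310, 0.7630, 1.0000
Σ (Xₖ−Xₖ₋₁)(Yₖ+Yₖ₋₁) = (1/5)(0.1080+0.0000) + (1/5)(0.3140+0.1080) + (1/5)(0.5310+0.3140) + (1/5)(0.7630+0.5310) + (1/5)(1.0000+0.7630)
  = 0.0216 + 0.0844 + 0.1690 + 0.2588 + 0.3526 = 0.8864
G = 1 − 0.8864 = 0.1136

0.114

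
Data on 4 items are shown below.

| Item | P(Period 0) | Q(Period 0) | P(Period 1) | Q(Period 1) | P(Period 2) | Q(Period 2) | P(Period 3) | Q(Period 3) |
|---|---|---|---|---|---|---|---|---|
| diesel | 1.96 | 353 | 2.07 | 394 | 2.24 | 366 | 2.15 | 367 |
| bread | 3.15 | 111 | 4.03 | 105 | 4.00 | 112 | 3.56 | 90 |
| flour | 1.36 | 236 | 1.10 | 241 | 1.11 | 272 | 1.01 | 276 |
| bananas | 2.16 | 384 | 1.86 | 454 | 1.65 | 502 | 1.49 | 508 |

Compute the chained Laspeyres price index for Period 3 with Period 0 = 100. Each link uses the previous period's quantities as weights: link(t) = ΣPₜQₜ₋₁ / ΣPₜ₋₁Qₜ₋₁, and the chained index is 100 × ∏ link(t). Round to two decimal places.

89.28

Link Period 0→Period 1:
ΣP(Period 1)Q(Period 0) = 2.07×353 + 4.03×111 + 1.10×236 + 1.86×384 = 730.71 + 447.33 + 259.6 + 714.24 = 2151.88
ΣP(Period 0)Q(Period 0) = 1.96×353 + 3.15×111 + 1.36×236 + 2.16×384 = 691.88 + 349.65 + 320.96 + 829.44 = 2191.93
link = 2151.88/2191.93 = 0.981728
Link Period 1→Period 2:
ΣP(Period 2)Q(Period 1) = 2.24×394 + 4.00×105 + 1.11×241 + 1.65×454 = 882.56 + 420 + 267.51 + 749.1 = 2319.17
ΣP(Period 1)Q(Period 1) = 2.07×394 + 4.03×105 + 1.10×241 + 1.86×454 = 815.58 + 423.15 + 265.1 + 844.44 = 2348.27
link = 2319.17/2348.27 = 0.987608
Link Period 2→Period 3:
ΣP(Period 3)Q(Period 2) = 2.15×366 + 3.56×112 + 1.01×272 + 1.49×502 = 786.9 + 398.72 + 274.72 + 747.98 = 2208.32
ΣP(Period 2)Q(Period 2) = 2.24×366 + 4.00×112 + 1.11×272 + 1.65×502 = 819.84 + 448 + 301.92 + 828.3 = 2398.06
link = 2208.32/2398.06 = 0.920878
Chained index = 100 × 0.981728 × 0.987608 × 0.920878 = 89.2849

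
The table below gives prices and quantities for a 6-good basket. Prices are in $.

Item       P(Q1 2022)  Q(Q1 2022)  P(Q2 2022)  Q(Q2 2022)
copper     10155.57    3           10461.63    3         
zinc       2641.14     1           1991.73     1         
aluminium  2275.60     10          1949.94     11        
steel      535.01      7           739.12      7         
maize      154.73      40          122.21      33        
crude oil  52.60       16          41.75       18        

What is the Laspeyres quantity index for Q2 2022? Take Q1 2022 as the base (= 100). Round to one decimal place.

Laspeyres quantity index uses base-period prices as weights.
ΣP(Q1 2022)·Q(Q2 2022) = 10155.57×3 + 2641.14×1 + 2275.60×11 + 535.01×7 + 154.73×33 + 52.60×18 = 30466.71 + 2641.14 + 25031.6 + 3745.07 + 5106.09 + 946.8 = 67937.41
ΣP(Q1 2022)·Q(Q1 2022) = 10155.57×3 + 2641.14×1 + 2275.60×10 + 535.01×7 + 154.73×40 + 52.60×16 = 30466.71 + 2641.14 + 22756 + 3745.07 + 6189.2 + 841.6 = 66639.72
Index = 67937.41 / 66639.72 × 100 = 101.9473

101.9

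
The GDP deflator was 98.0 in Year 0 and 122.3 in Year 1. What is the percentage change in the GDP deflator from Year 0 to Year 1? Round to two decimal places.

24.80%

Change = (122.3 − 98.0) / 98.0 × 100
       = 24.3 / 98.0 × 100 = 24.7959%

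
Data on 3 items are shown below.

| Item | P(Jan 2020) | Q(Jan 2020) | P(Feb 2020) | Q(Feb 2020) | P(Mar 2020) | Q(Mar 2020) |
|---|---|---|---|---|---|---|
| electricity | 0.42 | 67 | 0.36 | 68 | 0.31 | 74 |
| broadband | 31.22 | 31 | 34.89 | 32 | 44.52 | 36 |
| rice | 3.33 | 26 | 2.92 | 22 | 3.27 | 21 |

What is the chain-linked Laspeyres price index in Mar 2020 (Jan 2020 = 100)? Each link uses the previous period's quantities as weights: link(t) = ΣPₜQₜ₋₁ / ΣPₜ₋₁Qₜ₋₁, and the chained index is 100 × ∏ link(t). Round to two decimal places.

137.45

Link Jan 2020→Feb 2020:
ΣP(Feb 2020)Q(Jan 2020) = 0.36×67 + 34.89×31 + 2.92×26 = 24.12 + 1081.59 + 75.92 = 1181.63
ΣP(Jan 2020)Q(Jan 2020) = 0.42×67 + 31.22×31 + 3.33×26 = 28.14 + 967.82 + 86.58 = 1082.54
link = 1181.63/1082.54 = 1.091535
Link Feb 2020→Mar 2020:
ΣP(Mar 2020)Q(Feb 2020) = 0.31×68 + 44.52×32 + 3.27×22 = 21.08 + 1424.64 + 71.94 = 1517.66
ΣP(Feb 2020)Q(Feb 2020) = 0.36×68 + 34.89×32 + 2.92×22 = 24.48 + 1116.48 + 64.24 = 1205.2
link = 1517.66/1205.2 = 1.259260
Chained index = 100 × 1.091535 × 1.259260 = 137.4526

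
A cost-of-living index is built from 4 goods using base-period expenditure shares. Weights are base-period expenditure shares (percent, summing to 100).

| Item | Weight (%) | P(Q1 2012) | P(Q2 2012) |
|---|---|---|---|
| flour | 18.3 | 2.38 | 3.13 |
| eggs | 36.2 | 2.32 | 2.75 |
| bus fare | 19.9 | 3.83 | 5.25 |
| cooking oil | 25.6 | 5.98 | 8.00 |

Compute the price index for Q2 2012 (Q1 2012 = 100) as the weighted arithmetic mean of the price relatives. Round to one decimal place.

128.5

flour: 18.3 × (3.13/2.38) = 18.3 × 1.315126 = 24.0668
eggs: 36.2 × (2.75/2.32) = 36.2 × 1.185345 = 42.9095
bus fare: 19.9 × (5.25/3.83) = 19.9 × 1.370757 = 27.2781
cooking oil: 25.6 × (8.00/5.98) = 25.6 × 1.337793 = 34.2475
Index = Σ wᵢ·(p₁ᵢ/p₀ᵢ) = 24.0668 + 42.9095 + 27.2781 + 34.2475 = 128.5018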